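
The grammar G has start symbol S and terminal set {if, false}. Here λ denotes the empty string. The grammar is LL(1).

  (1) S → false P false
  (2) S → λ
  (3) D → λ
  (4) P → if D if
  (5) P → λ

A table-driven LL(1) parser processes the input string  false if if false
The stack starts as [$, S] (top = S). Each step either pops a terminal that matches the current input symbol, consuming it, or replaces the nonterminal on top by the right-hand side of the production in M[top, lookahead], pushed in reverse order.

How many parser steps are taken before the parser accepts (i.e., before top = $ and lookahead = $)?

7

step 1: stack=$ S  input=false if if false $  — expand S → false P false
step 2: stack=$ false P false  input=false if if false $  — match false
step 3: stack=$ false P  input=if if false $  — expand P → if D if
step 4: stack=$ false if D if  input=if if false $  — match if
step 5: stack=$ false if D  input=if false $  — expand D → λ
step 6: stack=$ false if  input=if false $  — match if
step 7: stack=$ false  input=false $  — match false
Accept reached after 7 steps.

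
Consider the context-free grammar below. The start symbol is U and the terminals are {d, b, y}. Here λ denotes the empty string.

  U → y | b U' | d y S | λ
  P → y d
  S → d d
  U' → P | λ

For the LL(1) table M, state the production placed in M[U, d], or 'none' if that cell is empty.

FIRST(U): from U→y we get {y}; from U→b U' we get {b}; from U→d y S we get {d}; from U→λ we get {λ}. So FIRST(U) = {λ, b, d, y}.
FIRST(P): from P→y d we get {y}. So FIRST(P) = {y}.
FIRST(S): from S→d d we get {d}. So FIRST(S) = {d}.
FIRST(U'): from U'→P we get {y}; from U'→λ we get {λ}. So FIRST(U') = {λ, y}.
FOLLOW(U) includes $ since U is the start symbol.
FOLLOW(U): U appears on no right-hand side. Thus FOLLOW(U) = {$}.
For U → y: FIRST(y) = {y}, so it goes in M[U, t] for t ∈ {y}.
For U → b U': FIRST(b U') = {b}, so it goes in M[U, t] for t ∈ {b}.
For U → d y S: FIRST(d y S) = {d}, so it goes in M[U, t] for t ∈ {d}.
For U → λ: FIRST(λ) = {λ}, so it goes in M[U, t] for t ∈ {}; since λ ∈ FIRST, also for every t ∈ FOLLOW(U) = {$}.

U → d y S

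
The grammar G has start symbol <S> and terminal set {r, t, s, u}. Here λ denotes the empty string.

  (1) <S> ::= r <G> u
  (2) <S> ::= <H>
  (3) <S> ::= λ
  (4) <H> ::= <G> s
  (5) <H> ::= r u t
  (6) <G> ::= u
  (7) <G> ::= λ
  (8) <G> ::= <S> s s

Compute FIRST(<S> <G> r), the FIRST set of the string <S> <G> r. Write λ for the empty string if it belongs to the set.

FIRST(<S>) = {λ, r, s, u}  (via <H>)
FIRST(<G>) = {λ, r, s, u}  (via <S> s s)
FIRST(<H>) = {r, s, u}  (via <G> s)
FIRST(<S> <G> r): take FIRST of each symbol in turn, carrying on past any symbol whose FIRST contains λ; result {r, s, u}.

{r, s, u}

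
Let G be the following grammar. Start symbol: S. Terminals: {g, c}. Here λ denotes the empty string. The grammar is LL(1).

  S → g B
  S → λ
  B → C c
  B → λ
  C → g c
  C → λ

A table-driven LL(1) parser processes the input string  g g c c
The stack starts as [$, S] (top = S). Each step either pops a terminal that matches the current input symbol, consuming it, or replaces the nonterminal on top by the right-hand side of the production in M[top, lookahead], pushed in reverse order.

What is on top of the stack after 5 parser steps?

     Stack    Input      Action
  1  $ S      g g c c $  expand S → g B
  2  $ B g    g g c c $  match g
  3  $ B      g c c $    expand B → C c
  4  $ c C    g c c $    expand C → g c
  5  $ c c g  g c c $    match g
Stack after step 5: $ c c (top = c).

c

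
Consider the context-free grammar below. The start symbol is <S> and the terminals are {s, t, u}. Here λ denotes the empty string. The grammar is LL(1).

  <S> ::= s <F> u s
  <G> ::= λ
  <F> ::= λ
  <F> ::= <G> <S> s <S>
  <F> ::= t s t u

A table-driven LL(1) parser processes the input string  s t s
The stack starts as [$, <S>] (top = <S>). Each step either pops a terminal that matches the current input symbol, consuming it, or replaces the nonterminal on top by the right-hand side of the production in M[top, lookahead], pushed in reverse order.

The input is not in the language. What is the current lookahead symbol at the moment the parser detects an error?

     Stack          Input    Action
  1  $ <S>          s t s $  expand <S> ::= s <F> u s
  2  $ s u <F> s    s t s $  match s
  3  $ s u <F>      t s $    expand <F> ::= t s t u
  4  $ s u u t s t  t s $    match t
  5  $ s u u t s    s $      match s
  6  $ s u u t      $        error: top is terminal t but lookahead is $

$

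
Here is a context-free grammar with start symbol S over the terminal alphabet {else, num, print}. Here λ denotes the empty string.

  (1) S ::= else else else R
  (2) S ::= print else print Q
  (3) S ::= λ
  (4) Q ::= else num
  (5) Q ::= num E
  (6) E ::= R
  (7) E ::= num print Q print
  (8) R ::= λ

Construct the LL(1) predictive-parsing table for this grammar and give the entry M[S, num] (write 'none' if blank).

FIRST(S) = {λ, else, print}
FIRST(Q) = {else, num}
FIRST(R) = {λ}
FIRST(E) = {λ, num}  (via R)
FOLLOW(S) includes $ since S is the start symbol.
FOLLOW(S): S appears on no right-hand side. Thus FOLLOW(S) = {$}.
For S ::= else else else R: FIRST(else else else R) = {else}, so it goes in M[S, t] for t ∈ {else}.
For S ::= print else print Q: FIRST(print else print Q) = {print}, so it goes in M[S, t] for t ∈ {print}.
For S ::= λ: FIRST(λ) = {λ}, so it goes in M[S, t] for t ∈ {}; since λ ∈ FIRST, also for every t ∈ FOLLOW(S) = {$}.
None of these place a production in M[S, num].

none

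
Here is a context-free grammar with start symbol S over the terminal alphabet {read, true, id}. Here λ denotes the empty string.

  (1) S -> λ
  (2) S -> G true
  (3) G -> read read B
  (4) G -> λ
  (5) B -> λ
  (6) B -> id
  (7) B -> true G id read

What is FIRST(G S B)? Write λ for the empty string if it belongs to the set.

FIRST(G) = {λ, read}
FIRST(B) = {λ, id, true}
FIRST(S) = {λ, read, true}  (via G true)
FIRST(G S B): take FIRST of each symbol in turn, carrying on past any symbol whose FIRST contains λ; result {λ, id, read, true}.

{λ, id, read, true}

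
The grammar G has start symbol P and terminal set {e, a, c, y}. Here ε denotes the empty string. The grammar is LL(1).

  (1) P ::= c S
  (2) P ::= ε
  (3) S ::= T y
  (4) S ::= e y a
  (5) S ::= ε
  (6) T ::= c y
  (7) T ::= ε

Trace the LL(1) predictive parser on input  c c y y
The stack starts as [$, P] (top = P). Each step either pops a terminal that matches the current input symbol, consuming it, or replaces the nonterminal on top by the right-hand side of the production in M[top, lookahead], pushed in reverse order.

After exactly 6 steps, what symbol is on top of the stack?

     Stack    Input      Action
  1  $ P      c c y y $  expand P ::= c S
  2  $ S c    c c y y $  match c
  3  $ S      c y y $    expand S ::= T y
  4  $ y T    c y y $    expand T ::= c y
  5  $ y y c  c y y $    match c
  6  $ y y    y y $      match y
Stack after step 6: $ y (top = y).

y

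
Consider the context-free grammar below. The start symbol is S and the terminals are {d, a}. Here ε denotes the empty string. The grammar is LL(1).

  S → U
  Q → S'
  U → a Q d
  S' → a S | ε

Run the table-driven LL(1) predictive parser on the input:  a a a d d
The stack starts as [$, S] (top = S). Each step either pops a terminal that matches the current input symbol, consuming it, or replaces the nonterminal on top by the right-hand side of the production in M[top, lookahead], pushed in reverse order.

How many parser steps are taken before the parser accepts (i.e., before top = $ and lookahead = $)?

13

step 1: stack=$ S  input=a a a d d $  — expand S → U
step 2: stack=$ U  input=a a a d d $  — expand U → a Q d
step 3: stack=$ d Q a  input=a a a d d $  — match a
step 4: stack=$ d Q  input=a a d d $  — expand Q → S'
step 5: stack=$ d S'  input=a a d d $  — expand S' → a S
step 6: stack=$ d S a  input=a a d d $  — match a
step 7: stack=$ d S  input=a d d $  — expand S → U
step 8: stack=$ d U  input=a d d $  — expand U → a Q d
step 9: stack=$ d d Q a  input=a d d $  — match a
step 10: stack=$ d d Q  input=d d $  — expand Q → S'
step 11: stack=$ d d S'  input=d d $  — expand S' → ε
step 12: stack=$ d d  input=d d $  — match d
step 13: stack=$ d  input=d $  — match d
Accept reached after 13 steps.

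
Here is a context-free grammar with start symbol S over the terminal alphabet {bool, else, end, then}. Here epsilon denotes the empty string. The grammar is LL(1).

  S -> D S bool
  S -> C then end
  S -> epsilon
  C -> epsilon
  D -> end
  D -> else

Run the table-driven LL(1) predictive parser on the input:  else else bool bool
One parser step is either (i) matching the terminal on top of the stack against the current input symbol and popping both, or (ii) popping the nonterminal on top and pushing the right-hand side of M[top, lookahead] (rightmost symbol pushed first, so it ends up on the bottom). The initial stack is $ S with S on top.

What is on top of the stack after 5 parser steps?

     Stack            Input                  Action
  1  $ S              else else bool bool $  expand S -> D S bool
  2  $ bool S D       else else bool bool $  expand D -> else
  3  $ bool S else    else else bool bool $  match else
  4  $ bool S         else bool bool $       expand S -> D S bool
  5  $ bool bool S D  else bool bool $       expand D -> else
Stack after step 5: $ bool bool S else (top = else).

else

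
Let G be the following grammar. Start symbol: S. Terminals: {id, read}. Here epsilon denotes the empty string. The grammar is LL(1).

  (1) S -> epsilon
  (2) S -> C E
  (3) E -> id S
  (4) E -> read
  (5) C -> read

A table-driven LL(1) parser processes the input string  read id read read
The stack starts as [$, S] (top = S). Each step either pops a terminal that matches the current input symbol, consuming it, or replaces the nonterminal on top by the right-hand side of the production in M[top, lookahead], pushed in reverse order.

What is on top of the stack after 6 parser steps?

step 1: stack=$ S  input=read id read read $  — expand S -> C E
step 2: stack=$ E C  input=read id read read $  — expand C -> read
step 3: stack=$ E read  input=read id read read $  — match read
step 4: stack=$ E  input=id read read $  — expand E -> id S
step 5: stack=$ S id  input=id read read $  — match id
step 6: stack=$ S  input=read read $  — expand S -> C E
Stack after step 6: $ E C (top = C).

C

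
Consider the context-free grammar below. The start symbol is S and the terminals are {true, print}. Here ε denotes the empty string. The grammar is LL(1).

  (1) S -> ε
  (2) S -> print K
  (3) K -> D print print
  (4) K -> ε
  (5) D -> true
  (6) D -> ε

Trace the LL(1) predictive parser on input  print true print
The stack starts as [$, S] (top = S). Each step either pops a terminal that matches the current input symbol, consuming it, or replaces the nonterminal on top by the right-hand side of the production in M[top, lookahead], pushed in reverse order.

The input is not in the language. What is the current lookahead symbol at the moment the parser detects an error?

$

step 1: stack=$ S  input=print true print $  — expand S -> print K
step 2: stack=$ K print  input=print true print $  — match print
step 3: stack=$ K  input=true print $  — expand K -> D print print
step 4: stack=$ print print D  input=true print $  — expand D -> true
step 5: stack=$ print print true  input=true print $  — match true
step 6: stack=$ print print  input=print $  — match print
step 7: stack=$ print  input=$  — error: top is terminal print but lookahead is $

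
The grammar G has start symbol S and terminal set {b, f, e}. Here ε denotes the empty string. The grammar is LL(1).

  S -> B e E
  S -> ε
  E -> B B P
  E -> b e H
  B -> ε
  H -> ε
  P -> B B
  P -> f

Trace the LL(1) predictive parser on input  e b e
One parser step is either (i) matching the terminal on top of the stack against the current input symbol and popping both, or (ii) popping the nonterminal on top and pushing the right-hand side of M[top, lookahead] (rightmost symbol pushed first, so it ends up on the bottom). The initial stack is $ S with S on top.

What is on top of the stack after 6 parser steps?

     Stack    Input    Action
  1  $ S      e b e $  expand S -> B e E
  2  $ E e B  e b e $  expand B -> ε
  3  $ E e    e b e $  match e
  4  $ E      b e $    expand E -> b e H
  5  $ H e b  b e $    match b
  6  $ H e    e $      match e
Stack after step 6: $ H (top = H).

H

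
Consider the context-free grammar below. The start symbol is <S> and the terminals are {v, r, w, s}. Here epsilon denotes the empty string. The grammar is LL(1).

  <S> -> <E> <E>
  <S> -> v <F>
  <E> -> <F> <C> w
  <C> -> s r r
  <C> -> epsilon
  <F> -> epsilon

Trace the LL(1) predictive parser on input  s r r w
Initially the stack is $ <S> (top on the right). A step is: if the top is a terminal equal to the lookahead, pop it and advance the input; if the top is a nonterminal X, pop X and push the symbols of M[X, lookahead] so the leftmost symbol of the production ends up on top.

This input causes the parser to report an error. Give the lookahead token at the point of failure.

$

step 1: stack=$ <S>  input=s r r w $  — expand <S> -> <E> <E>
step 2: stack=$ <E> <E>  input=s r r w $  — expand <E> -> <F> <C> w
step 3: stack=$ <E> w <C> <F>  input=s r r w $  — expand <F> -> epsilon
step 4: stack=$ <E> w <C>  input=s r r w $  — expand <C> -> s r r
step 5: stack=$ <E> w r r s  input=s r r w $  — match s
step 6: stack=$ <E> w r r  input=r r w $  — match r
step 7: stack=$ <E> w r  input=r w $  — match r
step 8: stack=$ <E> w  input=w $  — match w
step 9: stack=$ <E>  input=$  — error: M[<E>, $] is empty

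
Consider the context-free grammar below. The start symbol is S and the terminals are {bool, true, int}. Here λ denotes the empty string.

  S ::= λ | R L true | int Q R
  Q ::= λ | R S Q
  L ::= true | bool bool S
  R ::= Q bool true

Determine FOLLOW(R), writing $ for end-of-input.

{$, bool, int, true}

FIRST(L) = {bool, true}
FIRST(S) = {λ, bool, int}  (via R L true)
FIRST(Q) = {λ, bool}  (via R S Q)
FIRST(R) = {bool}  (via Q bool true)
FOLLOW(S) includes $ since S is the start symbol.
FOLLOW(Q): in S::=int Q R, Q is followed by R with FIRST {bool}; in Q::=R S Q, the suffix after Q is empty (adds nothing new); in R::=Q bool true, Q is followed by bool true with FIRST {bool}. Thus FOLLOW(Q) = {bool}.
FOLLOW(L): in S::=R L true, L is followed by true with FIRST {true}. Thus FOLLOW(L) = {true}.
FOLLOW(S): in Q::=R S Q, S is followed by Q with FIRST {λ, bool}; in Q::=R S Q, the suffix after S is nullable, so FOLLOW(S) ⊇ FOLLOW(Q) = {bool}; in L::=bool bool S, the suffix after S is empty, so FOLLOW(S) ⊇ FOLLOW(L) = {true}. Thus FOLLOW(S) = {$, bool, true}.
FOLLOW(R): in S::=R L true, R is followed by L true with FIRST {bool, true}; in S::=int Q R, the suffix after R is empty, so FOLLOW(R) ⊇ FOLLOW(S) = {$, bool, true}; in Q::=R S Q, R is followed by S Q with FIRST {λ, bool, int}; in Q::=R S Q, the suffix after R is nullable, so FOLLOW(R) ⊇ FOLLOW(Q) = {bool}. Thus FOLLOW(R) = {$, bool, int, true}.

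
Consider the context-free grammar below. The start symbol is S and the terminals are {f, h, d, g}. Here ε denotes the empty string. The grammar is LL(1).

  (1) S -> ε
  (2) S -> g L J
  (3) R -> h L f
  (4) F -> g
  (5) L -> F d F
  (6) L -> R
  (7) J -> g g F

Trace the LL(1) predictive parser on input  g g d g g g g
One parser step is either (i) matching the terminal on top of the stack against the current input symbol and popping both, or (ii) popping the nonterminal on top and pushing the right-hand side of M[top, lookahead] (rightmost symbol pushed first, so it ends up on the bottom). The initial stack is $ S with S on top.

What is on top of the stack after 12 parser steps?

g

step 1: stack=$ S  input=g g d g g g g $  — expand S -> g L J
step 2: stack=$ J L g  input=g g d g g g g $  — match g
step 3: stack=$ J L  input=g d g g g g $  — expand L -> F d F
step 4: stack=$ J F d F  input=g d g g g g $  — expand F -> g
step 5: stack=$ J F d g  input=g d g g g g $  — match g
step 6: stack=$ J F d  input=d g g g g $  — match d
step 7: stack=$ J F  input=g g g g $  — expand F -> g
step 8: stack=$ J g  input=g g g g $  — match g
step 9: stack=$ J  input=g g g $  — expand J -> g g F
step 10: stack=$ F g g  input=g g g $  — match g
step 11: stack=$ F g  input=g g $  — match g
step 12: stack=$ F  input=g $  — expand F -> g
Stack after step 12: $ g (top = g).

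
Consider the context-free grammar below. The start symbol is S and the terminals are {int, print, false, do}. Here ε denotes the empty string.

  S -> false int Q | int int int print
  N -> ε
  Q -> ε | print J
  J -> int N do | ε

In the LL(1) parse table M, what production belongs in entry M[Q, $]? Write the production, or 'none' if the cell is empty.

Q -> ε

FIRST(S) = {false, int}
FIRST(N) = {ε}
FIRST(Q) = {ε, print}
FIRST(J) = {ε, int}
FOLLOW(S) includes $ since S is the start symbol.
FOLLOW(S): S appears on no right-hand side. Thus FOLLOW(S) = {$}.
FOLLOW(Q): in S->false int Q, the suffix after Q is empty, so FOLLOW(Q) ⊇ FOLLOW(S) = {$}. Thus FOLLOW(Q) = {$}.
For Q -> ε: FIRST(ε) = {ε}, so it goes in M[Q, t] for t ∈ {}; since ε ∈ FIRST, also for every t ∈ FOLLOW(Q) = {$}.
For Q -> print J: FIRST(print J) = {print}, so it goes in M[Q, t] for t ∈ {print}.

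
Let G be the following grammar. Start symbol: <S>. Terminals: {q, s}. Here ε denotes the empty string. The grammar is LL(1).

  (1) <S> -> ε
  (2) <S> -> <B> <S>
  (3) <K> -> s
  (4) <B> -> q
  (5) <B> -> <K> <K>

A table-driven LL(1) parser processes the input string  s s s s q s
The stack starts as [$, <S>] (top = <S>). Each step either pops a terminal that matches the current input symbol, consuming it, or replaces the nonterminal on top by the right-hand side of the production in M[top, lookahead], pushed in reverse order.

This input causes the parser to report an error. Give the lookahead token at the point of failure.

$

step 1: stack=$ <S>  input=s s s s q s $  — expand <S> -> <B> <S>
step 2: stack=$ <S> <B>  input=s s s s q s $  — expand <B> -> <K> <K>
step 3: stack=$ <S> <K> <K>  input=s s s s q s $  — expand <K> -> s
step 4: stack=$ <S> <K> s  input=s s s s q s $  — match s
step 5: stack=$ <S> <K>  input=s s s q s $  — expand <K> -> s
step 6: stack=$ <S> s  input=s s s q s $  — match s
step 7: stack=$ <S>  input=s s q s $  — expand <S> -> <B> <S>
step 8: stack=$ <S> <B>  input=s s q s $  — expand <B> -> <K> <K>
step 9: stack=$ <S> <K> <K>  input=s s q s $  — expand <K> -> s
step 10: stack=$ <S> <K> s  input=s s q s $  — match s
step 11: stack=$ <S> <K>  input=s q s $  — expand <K> -> s
step 12: stack=$ <S> s  input=s q s $  — match s
step 13: stack=$ <S>  input=q s $  — expand <S> -> <B> <S>
step 14: stack=$ <S> <B>  input=q s $  — expand <B> -> q
step 15: stack=$ <S> q  input=q s $  — match q
step 16: stack=$ <S>  input=s $  — expand <S> -> <B> <S>
step 17: stack=$ <S> <B>  input=s $  — expand <B> -> <K> <K>
step 18: stack=$ <S> <K> <K>  input=s $  — expand <K> -> s
step 19: stack=$ <S> <K> s  input=s $  — match s
step 20: stack=$ <S> <K>  input=$  — error: M[<K>, $] is empty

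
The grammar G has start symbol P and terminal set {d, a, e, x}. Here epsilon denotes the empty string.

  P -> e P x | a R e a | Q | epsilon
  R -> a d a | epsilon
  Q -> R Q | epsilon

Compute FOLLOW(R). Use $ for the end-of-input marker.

{$, a, e, x}

FIRST(R): from R->a d a we get {a}; from R->epsilon we get {epsilon}. So FIRST(R) = {epsilon, a}.
FIRST(Q): from Q->R Q we get {epsilon, a}; from Q->epsilon we get {epsilon}. So FIRST(Q) = {epsilon, a}.
FIRST(P): from P->e P x we get {e}; from P->a R e a we get {a}; from P->Q we get {epsilon, a}; from P->epsilon we get {epsilon}. So FIRST(P) = {epsilon, a, e}.
FOLLOW(P) includes $ since P is the start symbol.
FOLLOW(P): in P->e P x, P is followed by x with FIRST {x}. Thus FOLLOW(P) = {$, x}.
FOLLOW(Q): in P->Q, the suffix after Q is empty, so FOLLOW(Q) ⊇ FOLLOW(P) = {$, x}; in Q->R Q, the suffix after Q is empty (adds nothing new). Thus FOLLOW(Q) = {$, x}.
FOLLOW(R): in P->a R e a, R is followed by e a with FIRST {e}; in Q->R Q, R is followed by Q with FIRST {epsilon, a}; in Q->R Q, the suffix after R is nullable, so FOLLOW(R) ⊇ FOLLOW(Q) = {$, x}. Thus FOLLOW(R) = {$, a, e, x}.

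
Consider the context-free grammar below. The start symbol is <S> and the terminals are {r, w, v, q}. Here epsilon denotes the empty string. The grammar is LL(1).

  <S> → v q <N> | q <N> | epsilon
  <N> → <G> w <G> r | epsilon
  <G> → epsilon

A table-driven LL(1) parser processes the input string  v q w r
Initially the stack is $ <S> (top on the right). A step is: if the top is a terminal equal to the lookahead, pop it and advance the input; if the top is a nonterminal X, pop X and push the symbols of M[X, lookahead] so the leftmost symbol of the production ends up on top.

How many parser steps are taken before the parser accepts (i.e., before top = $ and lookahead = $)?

step 1: stack=$ <S>  input=v q w r $  — expand <S> → v q <N>
step 2: stack=$ <N> q v  input=v q w r $  — match v
step 3: stack=$ <N> q  input=q w r $  — match q
step 4: stack=$ <N>  input=w r $  — expand <N> → <G> w <G> r
step 5: stack=$ r <G> w <G>  input=w r $  — expand <G> → epsilon
step 6: stack=$ r <G> w  input=w r $  — match w
step 7: stack=$ r <G>  input=r $  — expand <G> → epsilon
step 8: stack=$ r  input=r $  — match r
Accept reached after 8 steps.

8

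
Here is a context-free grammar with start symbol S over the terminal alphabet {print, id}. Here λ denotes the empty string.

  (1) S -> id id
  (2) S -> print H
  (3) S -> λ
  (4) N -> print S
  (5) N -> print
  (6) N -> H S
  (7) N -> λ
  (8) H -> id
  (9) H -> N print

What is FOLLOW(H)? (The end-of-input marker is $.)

FIRST(S) = {λ, id, print}
FIRST(N) = {λ, id, print}  (via H S)
FIRST(H) = {id, print}  (via N print)
FOLLOW(S) includes $ since S is the start symbol.
FOLLOW(N): in H->N print, N is followed by print with FIRST {print}. Thus FOLLOW(N) = {print}.
FOLLOW(S): in N->print S, the suffix after S is empty, so FOLLOW(S) ⊇ FOLLOW(N) = {print}; in N->H S, the suffix after S is empty, so FOLLOW(S) ⊇ FOLLOW(N) = {print}. Thus FOLLOW(S) = {$, print}.
FOLLOW(H): in S->print H, the suffix after H is empty, so FOLLOW(H) ⊇ FOLLOW(S) = {$, print}; in N->H S, H is followed by S with FIRST {λ, id, print}; in N->H S, the suffix after H is nullable, so FOLLOW(H) ⊇ FOLLOW(N) = {print}. Thus FOLLOW(H) = {$, id, print}.

{$, id, print}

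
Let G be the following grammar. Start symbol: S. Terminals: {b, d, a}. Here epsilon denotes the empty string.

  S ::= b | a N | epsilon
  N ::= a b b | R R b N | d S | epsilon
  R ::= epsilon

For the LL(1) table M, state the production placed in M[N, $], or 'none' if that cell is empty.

FIRST(S): from S::=b we get {b}; from S::=a N we get {a}; from S::=epsilon we get {epsilon}. So FIRST(S) = {epsilon, a, b}.
FIRST(R): from R::=epsilon we get {epsilon}. So FIRST(R) = {epsilon}.
FIRST(N): from N::=a b b we get {a}; from N::=R R b N we get {b}; from N::=d S we get {d}; from N::=epsilon we get {epsilon}. So FIRST(N) = {epsilon, a, b, d}.
FOLLOW(S) includes $ since S is the start symbol.
FOLLOW(S): in N::=d S, the suffix after S is empty, so FOLLOW(S) ⊇ FOLLOW(N) = {$}. Thus FOLLOW(S) = {$}.
FOLLOW(N): in S::=a N, the suffix after N is empty, so FOLLOW(N) ⊇ FOLLOW(S) = {$}; in N::=R R b N, the suffix after N is empty (adds nothing new). Thus FOLLOW(N) = {$}.
For N ::= a b b: FIRST(a b b) = {a}, so it goes in M[N, t] for t ∈ {a}.
For N ::= R R b N: FIRST(R R b N) = {b}, so it goes in M[N, t] for t ∈ {b}.
For N ::= d S: FIRST(d S) = {d}, so it goes in M[N, t] for t ∈ {d}.
For N ::= epsilon: FIRST(epsilon) = {epsilon}, so it goes in M[N, t] for t ∈ {}; since epsilon ∈ FIRST, also for every t ∈ FOLLOW(N) = {$}.

N ::= epsilon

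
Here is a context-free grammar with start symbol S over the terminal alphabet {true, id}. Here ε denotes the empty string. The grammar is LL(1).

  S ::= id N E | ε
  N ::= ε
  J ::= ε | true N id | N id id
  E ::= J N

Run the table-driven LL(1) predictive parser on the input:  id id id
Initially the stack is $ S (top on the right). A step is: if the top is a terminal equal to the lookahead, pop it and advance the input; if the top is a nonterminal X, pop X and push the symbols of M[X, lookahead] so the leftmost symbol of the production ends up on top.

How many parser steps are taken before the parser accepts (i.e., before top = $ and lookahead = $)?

9

     Stack        Input       Action
  1  $ S          id id id $  expand S ::= id N E
  2  $ E N id     id id id $  match id
  3  $ E N        id id $     expand N ::= ε
  4  $ E          id id $     expand E ::= J N
  5  $ N J        id id $     expand J ::= N id id
  6  $ N id id N  id id $     expand N ::= ε
  7  $ N id id    id id $     match id
  8  $ N id       id $        match id
  9  $ N          $           expand N ::= ε
Accept reached after 9 steps.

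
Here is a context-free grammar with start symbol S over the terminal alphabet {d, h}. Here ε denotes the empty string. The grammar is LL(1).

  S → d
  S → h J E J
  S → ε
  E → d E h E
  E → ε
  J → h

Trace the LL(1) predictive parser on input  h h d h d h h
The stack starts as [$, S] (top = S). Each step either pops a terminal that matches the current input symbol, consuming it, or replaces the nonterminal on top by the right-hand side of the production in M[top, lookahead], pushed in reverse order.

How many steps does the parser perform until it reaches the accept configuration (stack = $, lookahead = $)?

      Stack        Input            Action
   1  $ S          h h d h d h h $  expand S → h J E J
   2  $ J E J h    h h d h d h h $  match h
   3  $ J E J      h d h d h h $    expand J → h
   4  $ J E h      h d h d h h $    match h
   5  $ J E        d h d h h $      expand E → d E h E
   6  $ J E h E d  d h d h h $      match d
   7  $ J E h E    h d h h $        expand E → ε
   8  $ J E h      h d h h $        match h
   9  $ J E        d h h $          expand E → d E h E
  10  $ J E h E d  d h h $          match d
  11  $ J E h E    h h $            expand E → ε
  12  $ J E h      h h $            match h
  13  $ J E        h $              expand E → ε
  14  $ J          h $              expand J → h
  15  $ h          h $              match h
Accept reached after 15 steps.

15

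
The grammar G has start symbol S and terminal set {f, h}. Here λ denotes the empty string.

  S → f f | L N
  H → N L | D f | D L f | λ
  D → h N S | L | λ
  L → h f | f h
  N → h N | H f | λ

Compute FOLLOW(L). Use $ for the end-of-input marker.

FIRST(L) = {f, h}
FIRST(S) = {f, h}  (via L N)
FIRST(D) = {λ, f, h}  (via L)
FIRST(H) = {λ, f, h}  (via N L, D f, D L f)
FIRST(N) = {λ, f, h}  (via H f)
FOLLOW(S) includes $ since S is the start symbol.
FOLLOW(H): in N→H f, H is followed by f with FIRST {f}. Thus FOLLOW(H) = {f}.
FOLLOW(D): in H→D f, D is followed by f with FIRST {f}; in H→D L f, D is followed by L f with FIRST {f, h}. Thus FOLLOW(D) = {f, h}.
FOLLOW(S): in D→h N S, the suffix after S is empty, so FOLLOW(S) ⊇ FOLLOW(D) = {f, h}. Thus FOLLOW(S) = {$, f, h}.
FOLLOW(L): in S→L N, L is followed by N with FIRST {λ, f, h}; in S→L N, the suffix after L is nullable, so FOLLOW(L) ⊇ FOLLOW(S) = {$, f, h}; in H→N L, the suffix after L is empty, so FOLLOW(L) ⊇ FOLLOW(H) = {f}; in H→D L f, L is followed by f with FIRST {f}; in D→L, the suffix after L is empty, so FOLLOW(L) ⊇ FOLLOW(D) = {f, h}. Thus FOLLOW(L) = {$, f, h}.
FOLLOW(N): in S→L N, the suffix after N is empty, so FOLLOW(N) ⊇ FOLLOW(S) = {$, f, h}; in H→N L, N is followed by L with FIRST {f, h}; in D→h N S, N is followed by S with FIRST {f, h}; in N→h N, the suffix after N is empty (adds nothing new). Thus FOLLOW(N) = {$, f, h}.

{$, f, h}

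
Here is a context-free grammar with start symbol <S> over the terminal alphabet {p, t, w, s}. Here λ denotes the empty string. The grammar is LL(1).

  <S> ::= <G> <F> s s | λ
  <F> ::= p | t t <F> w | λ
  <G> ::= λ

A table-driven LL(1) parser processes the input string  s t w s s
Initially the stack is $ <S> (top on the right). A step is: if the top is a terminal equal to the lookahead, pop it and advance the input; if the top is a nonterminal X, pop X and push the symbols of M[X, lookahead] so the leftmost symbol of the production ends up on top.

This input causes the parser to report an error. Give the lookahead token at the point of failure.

     Stack          Input        Action
  1  $ <S>          s t w s s $  expand <S> ::= <G> <F> s s
  2  $ s s <F> <G>  s t w s s $  expand <G> ::= λ
  3  $ s s <F>      s t w s s $  expand <F> ::= λ
  4  $ s s          s t w s s $  match s
  5  $ s            t w s s $    error: top is terminal s but lookahead is t

t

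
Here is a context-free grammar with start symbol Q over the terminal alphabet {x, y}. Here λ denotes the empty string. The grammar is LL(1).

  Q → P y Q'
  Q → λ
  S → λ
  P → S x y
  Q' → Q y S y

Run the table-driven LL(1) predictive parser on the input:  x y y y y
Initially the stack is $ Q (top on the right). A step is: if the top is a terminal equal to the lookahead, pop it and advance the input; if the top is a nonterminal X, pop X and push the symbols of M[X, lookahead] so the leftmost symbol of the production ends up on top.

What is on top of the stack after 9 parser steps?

     Stack         Input        Action
  1  $ Q           x y y y y $  expand Q → P y Q'
  2  $ Q' y P      x y y y y $  expand P → S x y
  3  $ Q' y y x S  x y y y y $  expand S → λ
  4  $ Q' y y x    x y y y y $  match x
  5  $ Q' y y      y y y y $    match y
  6  $ Q' y        y y y $      match y
  7  $ Q'          y y $        expand Q' → Q y S y
  8  $ y S y Q     y y $        expand Q → λ
  9  $ y S y       y y $        match y
Stack after step 9: $ y S (top = S).

S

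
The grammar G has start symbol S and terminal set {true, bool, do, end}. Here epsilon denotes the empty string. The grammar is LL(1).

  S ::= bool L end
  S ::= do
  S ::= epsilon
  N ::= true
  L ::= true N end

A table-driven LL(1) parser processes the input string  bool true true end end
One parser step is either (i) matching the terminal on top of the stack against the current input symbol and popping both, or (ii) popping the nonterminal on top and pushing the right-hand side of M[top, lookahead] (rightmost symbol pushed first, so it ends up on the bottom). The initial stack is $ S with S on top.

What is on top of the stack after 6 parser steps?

     Stack             Input                     Action
  1  $ S               bool true true end end $  expand S ::= bool L end
  2  $ end L bool      bool true true end end $  match bool
  3  $ end L           true true end end $       expand L ::= true N end
  4  $ end end N true  true true end end $       match true
  5  $ end end N       true end end $            expand N ::= true
  6  $ end end true    true end end $            match true
Stack after step 6: $ end end (top = end).

end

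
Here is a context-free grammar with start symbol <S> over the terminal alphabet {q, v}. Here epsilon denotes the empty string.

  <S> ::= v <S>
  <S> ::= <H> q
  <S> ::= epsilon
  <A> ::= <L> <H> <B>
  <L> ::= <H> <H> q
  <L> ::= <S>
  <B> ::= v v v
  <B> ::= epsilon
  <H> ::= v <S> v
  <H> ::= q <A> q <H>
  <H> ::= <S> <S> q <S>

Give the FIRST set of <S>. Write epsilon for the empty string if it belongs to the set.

{epsilon, q, v}

FIRST(<B>): from <B>::=v v v we get {v}; from <B>::=epsilon we get {epsilon}. So FIRST(<B>) = {epsilon, v}.
FIRST(<S>): from <S>::=v <S> we get {v}; from <S>::=<H> q we get {q, v}; from <S>::=epsilon we get {epsilon}. So FIRST(<S>) = {epsilon, q, v}.
FIRST(<H>): from <H>::=v <S> v we get {v}; from <H>::=q <A> q <H> we get {q}; from <H>::=<S> <S> q <S> we get {q, v}. So FIRST(<H>) = {q, v}.
FIRST(<L>): from <L>::=<H> <H> q we get {q, v}; from <L>::=<S> we get {epsilon, q, v}. So FIRST(<L>) = {epsilon, q, v}.
FIRST(<A>): from <A>::=<L> <H> <B> we get {q, v}. So FIRST(<A>) = {q, v}.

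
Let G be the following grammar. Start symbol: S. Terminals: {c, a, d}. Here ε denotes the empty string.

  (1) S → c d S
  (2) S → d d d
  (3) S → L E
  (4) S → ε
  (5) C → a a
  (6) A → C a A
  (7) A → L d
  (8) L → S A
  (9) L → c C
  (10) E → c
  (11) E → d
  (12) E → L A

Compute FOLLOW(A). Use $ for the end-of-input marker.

{$, a, c, d}

FIRST(C): from C→a a we get {a}. So FIRST(C) = {a}.
FIRST(S): from S→c d S we get {c}; from S→d d d we get {d}; from S→L E we get {a, c, d}; from S→ε we get {ε}. So FIRST(S) = {ε, a, c, d}.
FIRST(A): from A→C a A we get {a}; from A→L d we get {a, c, d}. So FIRST(A) = {a, c, d}.
FIRST(L): from L→S A we get {a, c, d}; from L→c C we get {c}. So FIRST(L) = {a, c, d}.
FIRST(E): from E→c we get {c}; from E→d we get {d}; from E→L A we get {a, c, d}. So FIRST(E) = {a, c, d}.
FOLLOW(S) includes $ since S is the start symbol.
FOLLOW(S): in S→c d S, the suffix after S is empty (adds nothing new); in L→S A, S is followed by A with FIRST {a, c, d}. Thus FOLLOW(S) = {$, a, c, d}.
FOLLOW(L): in S→L E, L is followed by E with FIRST {a, c, d}; in A→L d, L is followed by d with FIRST {d}; in E→L A, L is followed by A with FIRST {a, c, d}. Thus FOLLOW(L) = {a, c, d}.
FOLLOW(C): in A→C a A, C is followed by a A with FIRST {a}; in L→c C, the suffix after C is empty, so FOLLOW(C) ⊇ FOLLOW(L) = {a, c, d}. Thus FOLLOW(C) = {a, c, d}.
FOLLOW(E): in S→L E, the suffix after E is empty, so FOLLOW(E) ⊇ FOLLOW(S) = {$, a, c, d}. Thus FOLLOW(E) = {$, a, c, d}.
FOLLOW(A): in A→C a A, the suffix after A is empty (adds nothing new); in L→S A, the suffix after A is empty, so FOLLOW(A) ⊇ FOLLOW(L) = {a, c, d}; in E→L A, the suffix after A is empty, so FOLLOW(A) ⊇ FOLLOW(E) = {$, a, c, d}. Thus FOLLOW(A) = {$, a, c, d}.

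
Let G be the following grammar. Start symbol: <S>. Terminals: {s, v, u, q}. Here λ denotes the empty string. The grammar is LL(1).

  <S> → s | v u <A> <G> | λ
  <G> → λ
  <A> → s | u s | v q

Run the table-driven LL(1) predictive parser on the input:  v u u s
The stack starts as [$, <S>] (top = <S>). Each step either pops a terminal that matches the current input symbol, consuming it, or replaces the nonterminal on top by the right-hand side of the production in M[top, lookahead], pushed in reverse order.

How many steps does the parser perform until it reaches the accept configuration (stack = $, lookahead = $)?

step 1: stack=$ <S>  input=v u u s $  — expand <S> → v u <A> <G>
step 2: stack=$ <G> <A> u v  input=v u u s $  — match v
step 3: stack=$ <G> <A> u  input=u u s $  — match u
step 4: stack=$ <G> <A>  input=u s $  — expand <A> → u s
step 5: stack=$ <G> s u  input=u s $  — match u
step 6: stack=$ <G> s  input=s $  — match s
step 7: stack=$ <G>  input=$  — expand <G> → λ
Accept reached after 7 steps.

7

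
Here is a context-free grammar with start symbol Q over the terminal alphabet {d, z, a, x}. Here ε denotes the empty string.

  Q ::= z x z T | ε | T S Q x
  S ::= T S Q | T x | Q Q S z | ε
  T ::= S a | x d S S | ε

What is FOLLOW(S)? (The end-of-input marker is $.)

FIRST(Q) = {ε, a, x, z}  (via T S Q x)
FIRST(S) = {ε, a, x, z}  (via T S Q, T x, Q Q S z)
FIRST(T) = {ε, a, x, z}  (via S a)
FOLLOW(Q) includes $ since Q is the start symbol.
FOLLOW(Q): in Q::=T S Q x, Q is followed by x with FIRST {x}; in S::=T S Q, the suffix after Q is empty, so FOLLOW(Q) ⊇ FOLLOW(S) = {$, a, x, z}; in S::=Q Q S z (occurrence 1), Q is followed by Q S z with FIRST {a, x, z}; in S::=Q Q S z (occurrence 2), Q is followed by S z with FIRST {a, x, z}. Thus FOLLOW(Q) = {$, a, x, z}.
FOLLOW(S): in Q::=T S Q x, S is followed by Q x with FIRST {a, x, z}; in S::=T S Q, S is followed by Q with FIRST {ε, a, x, z}; in S::=T S Q, the suffix after S is nullable (adds nothing new); in S::=Q Q S z, S is followed by z with FIRST {z}; in T::=S a, S is followed by a with FIRST {a}; in T::=x d S S (occurrence 1), S is followed by S with FIRST {ε, a, x, z}; in T::=x d S S (occurrence 1), the suffix after S is nullable, so FOLLOW(S) ⊇ FOLLOW(T) = {$, a, x, z}; in T::=x d S S (occurrence 2), the suffix after S is empty, so FOLLOW(S) ⊇ FOLLOW(T) = {$, a, x, z}. Thus FOLLOW(S) = {$, a, x, z}.
FOLLOW(T): in Q::=z x z T, the suffix after T is empty, so FOLLOW(T) ⊇ FOLLOW(Q) = {$, a, x, z}; in Q::=T S Q x, T is followed by S Q x with FIRST {a, x, z}; in S::=T S Q, T is followed by S Q with FIRST {ε, a, x, z}; in S::=T S Q, the suffix after T is nullable, so FOLLOW(T) ⊇ FOLLOW(S) = {$, a, x, z}; in S::=T x, T is followed by x with FIRST {x}. Thus FOLLOW(T) = {$, a, x, z}.

{$, a, x, z}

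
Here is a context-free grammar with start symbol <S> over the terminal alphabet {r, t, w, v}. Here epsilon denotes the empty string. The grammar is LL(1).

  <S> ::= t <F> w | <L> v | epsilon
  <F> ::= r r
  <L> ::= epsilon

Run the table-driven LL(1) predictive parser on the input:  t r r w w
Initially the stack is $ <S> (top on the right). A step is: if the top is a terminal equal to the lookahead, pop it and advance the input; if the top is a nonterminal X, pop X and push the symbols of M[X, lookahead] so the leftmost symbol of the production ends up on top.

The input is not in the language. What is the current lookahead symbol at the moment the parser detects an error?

w

step 1: stack=$ <S>  input=t r r w w $  — expand <S> ::= t <F> w
step 2: stack=$ w <F> t  input=t r r w w $  — match t
step 3: stack=$ w <F>  input=r r w w $  — expand <F> ::= r r
step 4: stack=$ w r r  input=r r w w $  — match r
step 5: stack=$ w r  input=r w w $  — match r
step 6: stack=$ w  input=w w $  — match w
step 7: stack=$  input=w $  — error: stack empty but input remains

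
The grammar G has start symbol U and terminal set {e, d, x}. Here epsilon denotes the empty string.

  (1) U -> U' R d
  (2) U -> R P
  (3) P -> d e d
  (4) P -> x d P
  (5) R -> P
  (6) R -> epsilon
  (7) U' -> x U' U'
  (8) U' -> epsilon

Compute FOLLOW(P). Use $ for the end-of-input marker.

{$, d, x}

FIRST(P): from P->d e d we get {d}; from P->x d P we get {x}. So FIRST(P) = {d, x}.
FIRST(U'): from U'->x U' U' we get {x}; from U'->epsilon we get {epsilon}. So FIRST(U') = {epsilon, x}.
FIRST(R): from R->P we get {d, x}; from R->epsilon we get {epsilon}. So FIRST(R) = {epsilon, d, x}.
FIRST(U): from U->U' R d we get {d, x}; from U->R P we get {d, x}. So FIRST(U) = {d, x}.
FOLLOW(U) includes $ since U is the start symbol.
FOLLOW(U): U appears on no right-hand side. Thus FOLLOW(U) = {$}.
FOLLOW(R): in U->U' R d, R is followed by d with FIRST {d}; in U->R P, R is followed by P with FIRST {d, x}. Thus FOLLOW(R) = {d, x}.
FOLLOW(P): in U->R P, the suffix after P is empty, so FOLLOW(P) ⊇ FOLLOW(U) = {$}; in P->x d P, the suffix after P is empty (adds nothing new); in R->P, the suffix after P is empty, so FOLLOW(P) ⊇ FOLLOW(R) = {d, x}. Thus FOLLOW(P) = {$, d, x}.
FOLLOW(U'): in U->U' R d, U' is followed by R d with FIRST {d, x}; in U'->x U' U' (occurrence 1), U' is followed by U' with FIRST {epsilon, x}; in U'->x U' U' (occurrence 1), the suffix after U' is nullable (adds nothing new); in U'->x U' U' (occurrence 2), the suffix after U' is empty (adds nothing new). Thus FOLLOW(U') = {d, x}.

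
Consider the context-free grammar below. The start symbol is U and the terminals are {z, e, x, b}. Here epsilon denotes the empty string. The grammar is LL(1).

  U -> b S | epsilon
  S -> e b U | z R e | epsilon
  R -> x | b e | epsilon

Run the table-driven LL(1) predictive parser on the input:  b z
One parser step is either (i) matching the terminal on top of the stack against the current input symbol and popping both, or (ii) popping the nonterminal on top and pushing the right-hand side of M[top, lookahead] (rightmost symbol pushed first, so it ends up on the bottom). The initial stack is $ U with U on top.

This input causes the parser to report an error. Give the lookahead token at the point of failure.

$

step 1: stack=$ U  input=b z $  — expand U -> b S
step 2: stack=$ S b  input=b z $  — match b
step 3: stack=$ S  input=z $  — expand S -> z R e
step 4: stack=$ e R z  input=z $  — match z
step 5: stack=$ e R  input=$  — error: M[R, $] is empty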